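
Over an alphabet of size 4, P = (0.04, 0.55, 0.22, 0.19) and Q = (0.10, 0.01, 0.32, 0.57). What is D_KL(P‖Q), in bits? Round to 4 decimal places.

2.7068 bits

D(P‖Q) = Σ p·log₂(p/q).
  0.04·log₂(0.04/0.10) = -0.05288
  0.55·log₂(0.55/0.01) = 3.17975
  0.22·log₂(0.22/0.32) = -0.11893
  0.19·log₂(0.19/0.57) = -0.30114
D(P‖Q) = 2.7068 bits.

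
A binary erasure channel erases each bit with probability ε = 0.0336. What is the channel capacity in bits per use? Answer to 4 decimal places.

0.9664 bits

Binary erasure channel: capacity C = 1 − ε.
C = 1 − 0.0336 = 0.9664 bits per channel use.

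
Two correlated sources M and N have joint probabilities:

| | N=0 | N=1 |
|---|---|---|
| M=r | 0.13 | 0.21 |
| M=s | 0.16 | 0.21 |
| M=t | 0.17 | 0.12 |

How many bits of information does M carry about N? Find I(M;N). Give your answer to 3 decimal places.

0.020 bits

Marginals: p(M) = (0.3400, 0.3700, 0.2900), p(N) = (0.4600, 0.5400).
I(M;N) = Σ p(x,y)·log₂[p(x,y)/(p(x)p(y))].
  (r,0): 0.13·log₂(0.8312) = -0.0347
  (r,1): 0.21·log₂(1.1438) = 0.0407
  (s,0): 0.16·log₂(0.9401) = -0.0143
  (s,1): 0.21·log₂(1.0511) = 0.0151
  (t,0): 0.17·log₂(1.2744) = 0.0595
  (t,1): 0.12·log₂(0.7663) = -0.0461
Sum = 0.020 bits.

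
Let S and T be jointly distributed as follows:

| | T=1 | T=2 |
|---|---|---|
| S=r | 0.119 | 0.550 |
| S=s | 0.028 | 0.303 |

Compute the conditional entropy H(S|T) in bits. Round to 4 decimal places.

Chain rule: H(S|T) = H(S,T) − H(T).
Marginals: p(S) = (0.6690, 0.3310), p(T) = (0.1470, 0.8530).
H(S,T) = 1.5062 bits; H(T) = 0.6023 bits.
H(S|T) = 1.5062 − 0.6023 = 0.9039 bits.

0.9039 bits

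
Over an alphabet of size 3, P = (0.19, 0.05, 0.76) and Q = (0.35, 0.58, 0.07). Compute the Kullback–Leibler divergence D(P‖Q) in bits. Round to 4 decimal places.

D(P‖Q) = Σ p·log₂(p/q).
  0.19·log₂(0.19/0.35) = -0.16746
  0.05·log₂(0.05/0.58) = -0.17680
  0.76·log₂(0.76/0.07) = 2.61484
D(P‖Q) = 2.2706 bits.

2.2706 bits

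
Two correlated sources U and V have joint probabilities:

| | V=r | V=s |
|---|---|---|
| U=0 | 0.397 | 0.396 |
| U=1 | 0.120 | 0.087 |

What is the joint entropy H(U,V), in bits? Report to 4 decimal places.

H(U,V) = −Σ p(x,y)·log₂ p(x,y) over all 4 cells.
  cell (0,r): −0.397·log₂0.397 = 0.52912
  cell (0,s): −0.396·log₂0.396 = 0.52923
  cell (1,r): −0.120·log₂0.120 = 0.36707
  cell (1,s): −0.087·log₂0.087 = 0.30649
Sum = 1.7319 bits.

1.7319 bits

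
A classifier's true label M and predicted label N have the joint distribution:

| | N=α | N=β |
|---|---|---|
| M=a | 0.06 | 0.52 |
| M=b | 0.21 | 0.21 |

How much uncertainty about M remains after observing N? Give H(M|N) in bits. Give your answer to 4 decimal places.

Marginals: p(M) = (0.5800, 0.4200), p(N) = (0.2700, 0.7300).
H(M|N) = Σ p(N) · H(M|N=·).
  N=α: p=0.2700, H(M|N=α) = 0.7642
  N=β: p=0.7300, H(M|N=β) = 0.8657
Weighted sum = 0.8383 bits.

0.8383 bits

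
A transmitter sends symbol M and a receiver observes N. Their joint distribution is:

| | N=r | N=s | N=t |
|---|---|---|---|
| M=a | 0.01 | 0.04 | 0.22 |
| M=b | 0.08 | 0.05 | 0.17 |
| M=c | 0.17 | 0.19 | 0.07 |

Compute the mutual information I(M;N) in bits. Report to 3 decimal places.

Marginals: p(M) = (0.2700, 0.3000, 0.4300), p(N) = (0.2600, 0.2800, 0.4600).
I(M;N) = H(M) + H(N) − H(M,N).
H(M) = 1.5547, H(N) = 1.5348, H(M,N) = 2.8333.
I(M;N) = 1.5547 + 1.5348 − 2.8333 = 0.256 bits.

0.256 bits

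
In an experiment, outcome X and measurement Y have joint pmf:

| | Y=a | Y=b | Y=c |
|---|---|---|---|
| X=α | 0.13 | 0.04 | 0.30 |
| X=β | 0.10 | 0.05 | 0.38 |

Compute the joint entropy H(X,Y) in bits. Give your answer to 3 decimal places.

H(X,Y) = −Σ p(x,y)·log₂ p(x,y) over all 6 cells.
  cell (α,a): −0.13·log₂0.13 = 0.3826
  cell (α,b): −0.04·log₂0.04 = 0.1858
  cell (α,c): −0.30·log₂0.30 = 0.5211
  cell (β,a): −0.10·log₂0.10 = 0.3322
  cell (β,b): −0.05·log₂0.05 = 0.2161
  cell (β,c): −0.38·log₂0.38 = 0.5305
Sum = 2.168 bits.

2.168 bits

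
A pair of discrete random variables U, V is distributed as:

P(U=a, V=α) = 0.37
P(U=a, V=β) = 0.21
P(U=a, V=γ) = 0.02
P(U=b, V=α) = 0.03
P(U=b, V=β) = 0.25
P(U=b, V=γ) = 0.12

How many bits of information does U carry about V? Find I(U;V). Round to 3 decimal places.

0.277 bits

Marginals: p(U) = (0.6000, 0.4000), p(V) = (0.4000, 0.4600, 0.1400).
I(U;V) = Σ p(x,y)·log₂[p(x,y)/(p(x)p(y))].
  (a,α): 0.37·log₂(1.5417) = 0.2311
  (a,β): 0.21·log₂(0.7609) = -0.0828
  (a,γ): 0.02·log₂(0.2381) = -0.0414
  (b,α): 0.03·log₂(0.1875) = -0.0725
  (b,β): 0.25·log₂(1.3587) = 0.1106
  (b,γ): 0.12·log₂(2.1429) = 0.1319
Sum = 0.277 bits.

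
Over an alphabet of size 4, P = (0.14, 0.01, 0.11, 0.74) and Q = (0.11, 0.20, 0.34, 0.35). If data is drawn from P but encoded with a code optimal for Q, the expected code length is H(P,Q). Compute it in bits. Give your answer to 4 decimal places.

H(P,Q) = −Σ p·log₂ q.
  −0.14·log₂(0.11) = 0.44582
  −0.01·log₂(0.20) = 0.02322
  −0.11·log₂(0.34) = 0.17120
  −0.74·log₂(0.35) = 1.12078
H(P,Q) = 1.7610 bits.

1.7610 bits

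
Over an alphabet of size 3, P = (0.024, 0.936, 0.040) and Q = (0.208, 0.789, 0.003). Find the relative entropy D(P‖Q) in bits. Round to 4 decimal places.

D(P‖Q) = Σ p·log₂(p/q).
  0.024·log₂(0.024/0.208) = -0.07477
  0.936·log₂(0.936/0.789) = 0.23071
  0.040·log₂(0.040/0.003) = 0.14948
D(P‖Q) = 0.3054 bits.

0.3054 bits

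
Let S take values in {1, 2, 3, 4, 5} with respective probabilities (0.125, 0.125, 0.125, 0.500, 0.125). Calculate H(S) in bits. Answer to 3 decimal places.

2.000 bits

H(S) = −Σ p·log₂ p.
  −(0.125)·log₂(0.125) = 0.3750
  −(0.125)·log₂(0.125) = 0.3750
  −(0.125)·log₂(0.125) = 0.3750
  −(0.500)·log₂(0.500) = 0.5000
  −(0.125)·log₂(0.125) = 0.3750
Sum: 0.3750 + 0.3750 + 0.3750 + 0.5000 + 0.3750 = 2.000 bits.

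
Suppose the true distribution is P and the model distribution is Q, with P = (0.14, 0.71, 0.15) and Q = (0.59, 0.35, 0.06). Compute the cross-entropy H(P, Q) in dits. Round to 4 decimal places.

0.5391 dits

H(P,Q) = −Σ p·log₁₀ q.
  −0.14·log₁₀(0.59) = 0.03208
  −0.71·log₁₀(0.35) = 0.32371
  −0.15·log₁₀(0.06) = 0.18328
H(P,Q) = 0.5391 dits.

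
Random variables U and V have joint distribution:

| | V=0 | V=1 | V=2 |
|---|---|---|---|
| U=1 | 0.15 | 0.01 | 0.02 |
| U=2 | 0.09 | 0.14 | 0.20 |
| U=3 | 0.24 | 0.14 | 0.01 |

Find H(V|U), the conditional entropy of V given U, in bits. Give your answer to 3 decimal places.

1.223 bits

Marginals: p(U) = (0.1800, 0.4300, 0.3900), p(V) = (0.4800, 0.2900, 0.2300).
H(V|U) = Σ p(U) · H(V|U=·).
  U=1: p=0.1800, H(V|U=1) = 0.8031
  U=2: p=0.4300, H(V|U=2) = 1.5130
  U=3: p=0.3900, H(V|U=3) = 1.0971
Weighted sum = 1.223 bits.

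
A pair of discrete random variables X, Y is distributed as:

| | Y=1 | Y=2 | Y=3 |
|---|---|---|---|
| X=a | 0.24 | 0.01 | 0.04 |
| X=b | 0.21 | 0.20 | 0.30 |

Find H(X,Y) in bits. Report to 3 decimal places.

2.205 bits

H(X,Y) = −Σ p(x,y)·log₂ p(x,y) over all 6 cells.
  cell (a,1): −0.24·log₂0.24 = 0.4941
  cell (a,2): −0.01·log₂0.01 = 0.0664
  cell (a,3): −0.04·log₂0.04 = 0.1858
  cell (b,1): −0.21·log₂0.21 = 0.4728
  cell (b,2): −0.20·log₂0.20 = 0.4644
  cell (b,3): −0.30·log₂0.30 = 0.5211
Sum = 2.205 bits.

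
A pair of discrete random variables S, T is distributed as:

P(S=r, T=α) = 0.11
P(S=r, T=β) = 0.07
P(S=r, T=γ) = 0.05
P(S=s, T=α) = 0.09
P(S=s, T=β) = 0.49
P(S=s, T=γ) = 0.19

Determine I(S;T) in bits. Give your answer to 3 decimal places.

Marginals: p(S) = (0.2300, 0.7700), p(T) = (0.2000, 0.5600, 0.2400).
I(S;T) = Σ p(x,y)·log₂[p(x,y)/(p(x)p(y))].
  (r,α): 0.11·log₂(2.3913) = 0.1384
  (r,β): 0.07·log₂(0.5435) = -0.0616
  (r,γ): 0.05·log₂(0.9058) = -0.0071
  (s,α): 0.09·log₂(0.5844) = -0.0697
  (s,β): 0.49·log₂(1.1364) = 0.0904
  (s,γ): 0.19·log₂(1.0281) = 0.0076
Sum = 0.098 bits.

0.098 bits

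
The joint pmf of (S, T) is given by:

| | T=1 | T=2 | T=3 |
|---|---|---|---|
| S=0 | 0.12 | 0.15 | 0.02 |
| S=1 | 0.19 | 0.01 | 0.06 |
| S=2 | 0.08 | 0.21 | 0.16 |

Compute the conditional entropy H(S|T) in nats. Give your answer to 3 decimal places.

Chain rule: H(S|T) = H(S,T) − H(T).
Marginals: p(S) = (0.2900, 0.2600, 0.4500), p(T) = (0.3900, 0.3700, 0.2400).
H(S,T) = 1.9706 nats; H(T) = 1.0776 nats.
H(S|T) = 1.9706 − 1.0776 = 0.893 nats.

0.893 nats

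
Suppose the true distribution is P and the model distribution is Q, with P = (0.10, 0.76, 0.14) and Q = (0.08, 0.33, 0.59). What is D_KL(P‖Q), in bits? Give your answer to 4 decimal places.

0.6563 bits

D(P‖Q) = Σ p·log₂(p/q).
  0.10·log₂(0.10/0.08) = 0.03219
  0.76·log₂(0.76/0.33) = 0.91469
  0.14·log₂(0.14/0.59) = -0.29054
D(P‖Q) = 0.6563 bits.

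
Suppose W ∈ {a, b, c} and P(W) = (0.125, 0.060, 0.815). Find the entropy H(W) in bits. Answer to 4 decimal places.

H(W) = −Σ p·log₂ p.
  −(0.125)·log₂(0.125) = 0.37500
  −(0.060)·log₂(0.060) = 0.24353
  −(0.815)·log₂(0.815) = 0.24053
Sum: 0.37500 + 0.24353 + 0.24053 = 0.8591 bits.

0.8591 bits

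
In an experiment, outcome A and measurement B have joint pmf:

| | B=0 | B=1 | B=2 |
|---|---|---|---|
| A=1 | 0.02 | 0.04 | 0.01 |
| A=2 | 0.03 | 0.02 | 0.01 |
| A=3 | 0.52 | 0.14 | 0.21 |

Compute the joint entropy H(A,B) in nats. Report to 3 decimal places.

1.426 nats

H(A,B) = −Σ p(x,y)·ln p(x,y) over all 9 cells.
  cell (1,0): −0.02·ln0.02 = 0.0782
  cell (1,1): −0.04·ln0.04 = 0.1288
  cell (1,2): −0.01·ln0.01 = 0.0461
  cell (2,0): −0.03·ln0.03 = 0.1052
  cell (2,1): −0.02·ln0.02 = 0.0782
  cell (2,2): −0.01·ln0.01 = 0.0461
  cell (3,0): −0.52·ln0.52 = 0.3400
  cell (3,1): −0.14·ln0.14 = 0.2753
  cell (3,2): −0.21·ln0.21 = 0.3277
Sum = 1.426 nats.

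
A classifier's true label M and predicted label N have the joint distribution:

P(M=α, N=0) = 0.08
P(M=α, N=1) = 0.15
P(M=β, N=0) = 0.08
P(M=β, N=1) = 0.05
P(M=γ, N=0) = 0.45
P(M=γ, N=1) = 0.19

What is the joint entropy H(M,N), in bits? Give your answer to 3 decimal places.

2.183 bits

H(M,N) = −Σ p(x,y)·log₂ p(x,y) over all 6 cells.
  cell (α,0): −0.08·log₂0.08 = 0.2915
  cell (α,1): −0.15·log₂0.15 = 0.4105
  cell (β,0): −0.08·log₂0.08 = 0.2915
  cell (β,1): −0.05·log₂0.05 = 0.2161
  cell (γ,0): −0.45·log₂0.45 = 0.5184
  cell (γ,1): −0.19·log₂0.19 = 0.4552
Sum = 2.183 bits.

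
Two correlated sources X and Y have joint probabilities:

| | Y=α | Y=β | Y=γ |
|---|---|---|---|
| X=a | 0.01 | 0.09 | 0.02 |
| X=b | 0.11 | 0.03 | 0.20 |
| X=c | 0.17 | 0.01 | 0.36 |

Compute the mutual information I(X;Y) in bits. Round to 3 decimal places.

0.243 bits

Marginals: p(X) = (0.1200, 0.3400, 0.5400), p(Y) = (0.2900, 0.1300, 0.5800).
I(X;Y) = Σ p(x,y)·log₂[p(x,y)/(p(x)p(y))].
  (a,α): 0.01·log₂(0.2874) = -0.0180
  (a,β): 0.09·log₂(5.7692) = 0.2276
  (a,γ): 0.02·log₂(0.2874) = -0.0360
  (b,α): 0.11·log₂(1.1156) = 0.0174
  (b,β): 0.03·log₂(0.6787) = -0.0168
  (b,γ): 0.20·log₂(1.0142) = 0.0041
  (c,α): 0.17·log₂(1.0856) = 0.0201
  (c,β): 0.01·log₂(0.1425) = -0.0281
  (c,γ): 0.36·log₂(1.1494) = 0.0723
Sum = 0.243 bits.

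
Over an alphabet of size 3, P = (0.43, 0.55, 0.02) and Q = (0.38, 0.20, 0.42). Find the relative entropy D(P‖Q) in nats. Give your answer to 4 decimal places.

D(P‖Q) = Σ p·ln(p/q).
  0.43·ln(0.43/0.38) = 0.05315
  0.55·ln(0.55/0.20) = 0.55638
  0.02·ln(0.02/0.42) = -0.06089
D(P‖Q) = 0.5486 nats.

0.5486 nats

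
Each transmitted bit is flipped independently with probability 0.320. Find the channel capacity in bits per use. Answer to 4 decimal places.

0.0956 bits

Binary symmetric channel: C = 1 − h₂(ε) where h₂ is the binary entropy function.
h₂(0.320) = −0.320·log₂0.320 − 0.680·log₂0.680 = 0.9044.
C = 1 − 0.9044 = 0.0956 bits per channel use.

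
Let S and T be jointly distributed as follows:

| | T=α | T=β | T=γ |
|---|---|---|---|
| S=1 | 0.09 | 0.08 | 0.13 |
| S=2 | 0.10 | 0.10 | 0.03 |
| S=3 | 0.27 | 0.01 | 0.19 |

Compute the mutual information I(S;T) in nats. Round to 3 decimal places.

Marginals: p(S) = (0.3000, 0.2300, 0.4700), p(T) = (0.4600, 0.1900, 0.3500).
I(S;T) = H(S) + H(T) − H(S,T).
H(S) = 1.0541, H(T) = 1.0402, H(S,T) = 1.9648.
I(S;T) = 1.0541 + 1.0402 − 1.9648 = 0.129 nats.

0.129 nats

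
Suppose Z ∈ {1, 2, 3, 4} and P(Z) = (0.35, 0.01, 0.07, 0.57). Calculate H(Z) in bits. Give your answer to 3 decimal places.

1.327 bits

H(Z) = −Σ p·log₂ p.
  −(0.35)·log₂(0.35) = 0.5301
  −(0.01)·log₂(0.01) = 0.0664
  −(0.07)·log₂(0.07) = 0.2686
  −(0.57)·log₂(0.57) = 0.4623
Sum: 0.5301 + 0.0664 + 0.2686 + 0.4623 = 1.327 bits.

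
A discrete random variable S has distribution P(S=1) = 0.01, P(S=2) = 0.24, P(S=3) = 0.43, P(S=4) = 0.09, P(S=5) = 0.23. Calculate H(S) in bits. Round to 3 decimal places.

H(S) = −Σ p·log₂ p.
  −(0.01)·log₂(0.01) = 0.0664
  −(0.24)·log₂(0.24) = 0.4941
  −(0.43)·log₂(0.43) = 0.5236
  −(0.09)·log₂(0.09) = 0.3127
  −(0.23)·log₂(0.23) = 0.4877
Sum: 0.0664 + 0.4941 + 0.5236 + 0.3127 + 0.4877 = 1.884 bits.

1.884 bits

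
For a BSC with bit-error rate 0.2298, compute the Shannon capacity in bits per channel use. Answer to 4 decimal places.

Binary symmetric channel: C = 1 − h₂(ε) where h₂ is the binary entropy function.
h₂(0.2298) = −0.2298·log₂0.2298 − 0.7702·log₂0.7702 = 0.7777.
C = 1 − 0.7777 = 0.2223 bits per channel use.

0.2223 bits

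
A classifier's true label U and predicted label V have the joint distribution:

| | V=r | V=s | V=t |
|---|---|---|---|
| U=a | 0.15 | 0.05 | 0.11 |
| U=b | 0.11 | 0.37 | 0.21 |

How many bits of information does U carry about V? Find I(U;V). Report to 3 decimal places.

0.119 bits

Marginals: p(U) = (0.3100, 0.6900), p(V) = (0.2600, 0.4200, 0.3200).
I(U;V) = Σ p(x,y)·log₂[p(x,y)/(p(x)p(y))].
  (a,r): 0.15·log₂(1.8610) = 0.1344
  (a,s): 0.05·log₂(0.3840) = -0.0690
  (a,t): 0.11·log₂(1.1089) = 0.0164
  (b,r): 0.11·log₂(0.6132) = -0.0776
  (b,s): 0.37·log₂(1.2767) = 0.1304
  (b,t): 0.21·log₂(0.9511) = -0.0152
Sum = 0.119 bits.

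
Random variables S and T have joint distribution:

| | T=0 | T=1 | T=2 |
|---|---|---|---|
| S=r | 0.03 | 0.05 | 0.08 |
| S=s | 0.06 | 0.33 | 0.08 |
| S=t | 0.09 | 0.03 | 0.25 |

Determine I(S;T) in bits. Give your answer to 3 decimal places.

Marginals: p(S) = (0.1600, 0.4700, 0.3700), p(T) = (0.1800, 0.4100, 0.4100).
I(S;T) = H(S) + H(T) − H(S,T).
H(S) = 1.4657, H(T) = 1.5001, H(S,T) = 2.6867.
I(S;T) = 1.4657 + 1.5001 − 2.6867 = 0.279 bits.

0.279 bits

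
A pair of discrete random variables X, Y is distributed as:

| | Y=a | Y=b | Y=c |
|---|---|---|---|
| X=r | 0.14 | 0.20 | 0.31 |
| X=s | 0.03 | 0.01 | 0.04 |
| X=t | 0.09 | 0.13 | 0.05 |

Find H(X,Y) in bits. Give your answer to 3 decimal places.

H(X,Y) = −Σ p(x,y)·log₂ p(x,y) over all 9 cells.
  cell (r,a): −0.14·log₂0.14 = 0.3971
  cell (r,b): −0.20·log₂0.20 = 0.4644
  cell (r,c): −0.31·log₂0.31 = 0.5238
  cell (s,a): −0.03·log₂0.03 = 0.1518
  cell (s,b): −0.01·log₂0.01 = 0.0664
  cell (s,c): −0.04·log₂0.04 = 0.1858
  cell (t,a): −0.09·log₂0.09 = 0.3127
  cell (t,b): −0.13·log₂0.13 = 0.3826
  cell (t,c): −0.05·log₂0.05 = 0.2161
Sum = 2.701 bits.

2.701 bits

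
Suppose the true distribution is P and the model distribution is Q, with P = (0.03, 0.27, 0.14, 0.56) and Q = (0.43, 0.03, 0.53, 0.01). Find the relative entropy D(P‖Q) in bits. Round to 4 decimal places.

D(P‖Q) = Σ p·log₂(p/q).
  0.03·log₂(0.03/0.43) = -0.11524
  0.27·log₂(0.27/0.03) = 0.85588
  0.14·log₂(0.14/0.53) = -0.26888
  0.56·log₂(0.56/0.01) = 3.25212
D(P‖Q) = 3.7239 bits.

3.7239 bits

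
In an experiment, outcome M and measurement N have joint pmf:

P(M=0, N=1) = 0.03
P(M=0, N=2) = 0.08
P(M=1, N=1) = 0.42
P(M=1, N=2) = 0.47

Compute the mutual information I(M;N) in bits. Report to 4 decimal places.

0.0118 bits

Marginals: p(M) = (0.1100, 0.8900), p(N) = (0.4500, 0.5500).
I(M;N) = H(M) + H(N) − H(M,N).
H(M) = 0.4999, H(N) = 0.9928, H(M,N) = 1.4809.
I(M;N) = 0.4999 + 0.9928 − 1.4809 = 0.0118 bits.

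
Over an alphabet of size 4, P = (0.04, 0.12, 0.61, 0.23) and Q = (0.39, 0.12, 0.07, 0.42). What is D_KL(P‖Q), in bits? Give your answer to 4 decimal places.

D(P‖Q) = Σ p·log₂(p/q).
  0.04·log₂(0.04/0.39) = -0.13142
  0.12·log₂(0.12/0.12) = 0.00000
  0.61·log₂(0.61/0.07) = 1.90526
  0.23·log₂(0.23/0.42) = -0.19981
D(P‖Q) = 1.5740 bits.

1.5740 bits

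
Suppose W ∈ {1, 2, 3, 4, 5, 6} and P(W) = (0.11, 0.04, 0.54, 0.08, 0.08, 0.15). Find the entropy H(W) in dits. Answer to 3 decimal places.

0.605 dits

H(W) = −Σ p·log₁₀ p.
  −(0.11)·log₁₀(0.11) = 0.1054
  −(0.04)·log₁₀(0.04) = 0.0559
  −(0.54)·log₁₀(0.54) = 0.1445
  −(0.08)·log₁₀(0.08) = 0.0878
  −(0.08)·log₁₀(0.08) = 0.0878
  −(0.15)·log₁₀(0.15) = 0.1236
Sum: 0.1054 + 0.0559 + 0.1445 + 0.0878 + 0.0878 + 0.1236 = 0.605 dits.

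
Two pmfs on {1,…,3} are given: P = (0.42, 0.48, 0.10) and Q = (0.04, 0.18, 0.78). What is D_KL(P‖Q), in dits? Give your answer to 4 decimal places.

D(P‖Q) = Σ p·log₁₀(p/q).
  0.42·log₁₀(0.42/0.04) = 0.42890
  0.48·log₁₀(0.48/0.18) = 0.20446
  0.10·log₁₀(0.10/0.78) = -0.08921
D(P‖Q) = 0.5442 dits.

0.5442 dits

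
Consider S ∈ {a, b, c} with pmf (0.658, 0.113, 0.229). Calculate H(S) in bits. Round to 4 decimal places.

H(S) = −Σ p·log₂ p.
  −(0.658)·log₂(0.658) = 0.39733
  −(0.113)·log₂(0.113) = 0.35545
  −(0.229)·log₂(0.229) = 0.48699
Sum: 0.39733 + 0.35545 + 0.48699 = 1.2398 bits.

1.2398 bits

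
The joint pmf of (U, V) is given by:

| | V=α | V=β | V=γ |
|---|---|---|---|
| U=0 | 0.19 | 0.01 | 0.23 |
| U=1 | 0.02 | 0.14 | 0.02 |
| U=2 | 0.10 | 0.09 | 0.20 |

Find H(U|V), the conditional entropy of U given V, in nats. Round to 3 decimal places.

Chain rule: H(U|V) = H(U,V) − H(V).
Marginals: p(U) = (0.4300, 0.1800, 0.3900), p(V) = (0.3100, 0.2400, 0.4500).
H(U,V) = 1.9002 nats; H(V) = 1.0649 nats.
H(U|V) = 1.9002 − 1.0649 = 0.835 nats.

0.835 nats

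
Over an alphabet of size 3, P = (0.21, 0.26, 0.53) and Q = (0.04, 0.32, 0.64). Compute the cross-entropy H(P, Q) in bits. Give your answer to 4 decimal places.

1.7439 bits

H(P,Q) = −Σ p·log₂ q.
  −0.21·log₂(0.04) = 0.97521
  −0.26·log₂(0.32) = 0.42740
  −0.53·log₂(0.64) = 0.34124
H(P,Q) = 1.7439 bits.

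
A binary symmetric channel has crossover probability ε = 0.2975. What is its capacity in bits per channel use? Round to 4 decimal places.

0.1218 bits

Binary symmetric channel: C = 1 − h₂(ε) where h₂ is the binary entropy function.
h₂(0.2975) = −0.2975·log₂0.2975 − 0.7025·log₂0.7025 = 0.8782.
C = 1 − 0.8782 = 0.1218 bits per channel use.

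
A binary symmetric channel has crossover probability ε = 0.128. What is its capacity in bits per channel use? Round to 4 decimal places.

Binary symmetric channel: C = 1 − h₂(ε) where h₂ is the binary entropy function.
h₂(0.128) = −0.128·log₂0.128 − 0.872·log₂0.872 = 0.5519.
C = 1 − 0.5519 = 0.4481 bits per channel use.

0.4481 bits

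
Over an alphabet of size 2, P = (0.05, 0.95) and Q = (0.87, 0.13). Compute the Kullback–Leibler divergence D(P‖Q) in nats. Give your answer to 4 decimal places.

D(P‖Q) = Σ p·ln(p/q).
  0.05·ln(0.05/0.87) = -0.14282
  0.95·ln(0.95/0.13) = 1.88948
D(P‖Q) = 1.7467 nats.

1.7467 nats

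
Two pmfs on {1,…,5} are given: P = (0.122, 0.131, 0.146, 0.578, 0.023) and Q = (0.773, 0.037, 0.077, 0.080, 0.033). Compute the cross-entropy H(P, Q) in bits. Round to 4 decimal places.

H(P,Q) = −Σ p·log₂ q.
  −0.122·log₂(0.773) = 0.04532
  −0.131·log₂(0.037) = 0.62308
  −0.146·log₂(0.077) = 0.54005
  −0.578·log₂(0.080) = 2.10615
  −0.023·log₂(0.033) = 0.11319
H(P,Q) = 3.4278 bits.

3.4278 bits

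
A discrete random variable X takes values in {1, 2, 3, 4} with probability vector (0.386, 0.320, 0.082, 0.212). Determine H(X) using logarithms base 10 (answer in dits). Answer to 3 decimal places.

H(X) = −Σ p·log₁₀ p.
  −(0.386)·log₁₀(0.386) = 0.1596
  −(0.320)·log₁₀(0.320) = 0.1584
  −(0.082)·log₁₀(0.082) = 0.0891
  −(0.212)·log₁₀(0.212) = 0.1428
Sum: 0.1596 + 0.1584 + 0.0891 + 0.1428 = 0.550 dits.

0.550 dits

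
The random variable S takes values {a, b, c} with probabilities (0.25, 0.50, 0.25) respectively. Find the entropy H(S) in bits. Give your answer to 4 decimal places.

1.5000 bits

H(S) = −Σ p·log₂ p.
  −(0.25)·log₂(0.25) = 0.50000
  −(0.50)·log₂(0.50) = 0.50000
  −(0.25)·log₂(0.25) = 0.50000
Sum: 0.50000 + 0.50000 + 0.50000 = 1.5000 bits.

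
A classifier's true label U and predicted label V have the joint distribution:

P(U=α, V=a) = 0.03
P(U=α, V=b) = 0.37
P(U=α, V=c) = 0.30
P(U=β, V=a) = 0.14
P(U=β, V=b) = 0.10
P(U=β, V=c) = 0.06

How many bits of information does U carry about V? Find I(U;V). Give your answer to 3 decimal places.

0.182 bits

Marginals: p(U) = (0.7000, 0.3000), p(V) = (0.1700, 0.4700, 0.3600).
I(U;V) = H(U) + H(V) − H(U,V).
H(U) = 0.8813, H(V) = 1.4772, H(U,V) = 2.1764.
I(U;V) = 0.8813 + 1.4772 − 2.1764 = 0.182 bits.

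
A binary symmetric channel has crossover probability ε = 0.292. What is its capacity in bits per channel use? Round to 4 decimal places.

0.1287 bits

Binary symmetric channel: C = 1 − h₂(ε) where h₂ is the binary entropy function.
h₂(0.292) = −0.292·log₂0.292 − 0.708·log₂0.708 = 0.8713.
C = 1 − 0.8713 = 0.1287 bits per channel use.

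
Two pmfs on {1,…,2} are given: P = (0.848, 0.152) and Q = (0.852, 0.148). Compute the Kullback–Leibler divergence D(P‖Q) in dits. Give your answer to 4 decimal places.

0.0000 dits

D(P‖Q) = Σ p·log₁₀(p/q).
  0.848·log₁₀(0.848/0.852) = -0.00173
  0.152·log₁₀(0.152/0.148) = 0.00176
D(P‖Q) = 0.0000 dits.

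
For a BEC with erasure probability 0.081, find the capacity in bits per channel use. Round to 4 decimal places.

Binary erasure channel: capacity C = 1 − ε.
C = 1 − 0.081 = 0.9190 bits per channel use.

0.9190 bits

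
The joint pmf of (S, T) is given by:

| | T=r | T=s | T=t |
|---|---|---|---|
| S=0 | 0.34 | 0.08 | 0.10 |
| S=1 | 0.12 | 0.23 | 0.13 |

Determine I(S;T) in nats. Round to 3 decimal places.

Marginals: p(S) = (0.5200, 0.4800), p(T) = (0.4600, 0.3100, 0.2300).
I(S;T) = Σ p(x,y)·ln[p(x,y)/(p(x)p(y))].
  (0,r): 0.34·ln(1.4214) = 0.1196
  (0,s): 0.08·ln(0.4963) = -0.0560
  (0,t): 0.10·ln(0.8361) = -0.0179
  (1,r): 0.12·ln(0.5435) = -0.0732
  (1,s): 0.23·ln(1.5457) = 0.1002
  (1,t): 0.13·ln(1.1775) = 0.0212
Sum = 0.094 nats.

0.094 nats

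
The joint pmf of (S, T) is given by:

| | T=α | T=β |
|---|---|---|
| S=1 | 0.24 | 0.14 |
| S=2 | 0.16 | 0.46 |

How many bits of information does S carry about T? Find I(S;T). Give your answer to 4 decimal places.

0.0994 bits

Marginals: p(S) = (0.3800, 0.6200), p(T) = (0.4000, 0.6000).
I(S;T) = H(S) + H(T) − H(S,T).
H(S) = 0.9580, H(T) = 0.9710, H(S,T) = 1.8296.
I(S;T) = 0.9580 + 0.9710 − 1.8296 = 0.0994 bits.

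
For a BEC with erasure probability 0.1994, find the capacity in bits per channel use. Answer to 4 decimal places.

0.8006 bits

Binary erasure channel: capacity C = 1 − ε.
C = 1 − 0.1994 = 0.8006 bits per channel use.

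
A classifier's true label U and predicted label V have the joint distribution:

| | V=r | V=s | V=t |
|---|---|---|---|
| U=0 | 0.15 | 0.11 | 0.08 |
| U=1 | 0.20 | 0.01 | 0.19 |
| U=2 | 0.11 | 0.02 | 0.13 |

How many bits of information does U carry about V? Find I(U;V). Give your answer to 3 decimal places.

0.120 bits

Marginals: p(U) = (0.3400, 0.4000, 0.2600), p(V) = (0.4600, 0.1400, 0.4000).
I(U;V) = Σ p(x,y)·log₂[p(x,y)/(p(x)p(y))].
  (0,r): 0.15·log₂(0.9591) = -0.0090
  (0,s): 0.11·log₂(2.3109) = 0.1329
  (0,t): 0.08·log₂(0.5882) = -0.0612
  (1,r): 0.20·log₂(1.0870) = 0.0241
  (1,s): 0.01·log₂(0.1786) = -0.0249
  (1,t): 0.19·log₂(1.1875) = 0.0471
  (2,r): 0.11·log₂(0.9197) = -0.0133
  (2,s): 0.02·log₂(0.5495) = -0.0173
  (2,t): 0.13·log₂(1.2500) = 0.0419
Sum = 0.120 bits.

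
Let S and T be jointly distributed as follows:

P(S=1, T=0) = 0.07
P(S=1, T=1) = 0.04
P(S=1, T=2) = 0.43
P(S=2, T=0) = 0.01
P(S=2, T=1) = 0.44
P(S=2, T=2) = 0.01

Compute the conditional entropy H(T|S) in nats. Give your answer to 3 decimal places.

0.441 nats

Marginals: p(S) = (0.5400, 0.4600), p(T) = (0.0800, 0.4800, 0.4400).
H(T|S) = Σ p(S) · H(T|S=·).
  S=1: p=0.5400, H(T|S=1) = 0.6390
  S=2: p=0.4600, H(T|S=2) = 0.2090
Weighted sum = 0.441 nats.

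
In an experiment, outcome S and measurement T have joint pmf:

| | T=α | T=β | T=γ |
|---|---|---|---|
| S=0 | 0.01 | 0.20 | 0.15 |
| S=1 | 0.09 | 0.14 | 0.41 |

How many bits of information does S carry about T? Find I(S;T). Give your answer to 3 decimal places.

Marginals: p(S) = (0.3600, 0.6400), p(T) = (0.1000, 0.3400, 0.5600).
I(S;T) = H(S) + H(T) − H(S,T).
H(S) = 0.9427, H(T) = 1.3298, H(S,T) = 2.1785.
I(S;T) = 0.9427 + 1.3298 − 2.1785 = 0.094 bits.

0.094 bits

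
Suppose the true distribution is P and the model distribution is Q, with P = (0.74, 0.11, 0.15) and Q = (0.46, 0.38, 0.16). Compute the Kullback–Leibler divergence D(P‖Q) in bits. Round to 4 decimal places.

D(P‖Q) = Σ p·log₂(p/q).
  0.74·log₂(0.74/0.46) = 0.50756
  0.11·log₂(0.11/0.38) = -0.19673
  0.15·log₂(0.15/0.16) = -0.01397
D(P‖Q) = 0.2969 bits.

0.2969 bits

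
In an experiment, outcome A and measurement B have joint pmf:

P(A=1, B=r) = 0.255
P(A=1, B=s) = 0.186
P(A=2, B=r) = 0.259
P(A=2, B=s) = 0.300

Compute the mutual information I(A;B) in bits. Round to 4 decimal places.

Marginals: p(A) = (0.4410, 0.5590), p(B) = (0.5140, 0.4860).
I(A;B) = H(A) + H(B) − H(A,B).
H(A) = 0.9899, H(B) = 0.9994, H(A,B) = 1.9799.
I(A;B) = 0.9899 + 0.9994 − 1.9799 = 0.0094 bits.

0.0094 bits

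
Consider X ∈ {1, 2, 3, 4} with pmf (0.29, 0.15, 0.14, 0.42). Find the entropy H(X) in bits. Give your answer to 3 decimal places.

1.851 bits

H(X) = −Σ p·log₂ p.
  −(0.29)·log₂(0.29) = 0.5179
  −(0.15)·log₂(0.15) = 0.4105
  −(0.14)·log₂(0.14) = 0.3971
  −(0.42)·log₂(0.42) = 0.5256
Sum: 0.5179 + 0.4105 + 0.3971 + 0.5256 = 1.851 bits.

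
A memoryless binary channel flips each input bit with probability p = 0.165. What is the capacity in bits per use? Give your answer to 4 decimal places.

Binary symmetric channel: C = 1 − h₂(ε) where h₂ is the binary entropy function.
h₂(0.165) = −0.165·log₂0.165 − 0.835·log₂0.835 = 0.6461.
C = 1 − 0.6461 = 0.3539 bits per channel use.

0.3539 bits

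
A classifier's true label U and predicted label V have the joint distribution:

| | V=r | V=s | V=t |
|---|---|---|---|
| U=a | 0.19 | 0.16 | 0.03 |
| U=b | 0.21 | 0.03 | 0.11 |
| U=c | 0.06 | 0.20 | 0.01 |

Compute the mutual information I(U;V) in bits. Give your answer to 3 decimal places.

Marginals: p(U) = (0.3800, 0.3500, 0.2700), p(V) = (0.4600, 0.3900, 0.1500).
I(U;V) = H(U) + H(V) − H(U,V).
H(U) = 1.5706, H(V) = 1.4557, H(U,V) = 2.7792.
I(U;V) = 1.5706 + 1.4557 − 2.7792 = 0.247 bits.

0.247 bits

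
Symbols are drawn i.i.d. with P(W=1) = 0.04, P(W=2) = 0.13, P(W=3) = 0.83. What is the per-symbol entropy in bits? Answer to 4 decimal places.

H(W) = −Σ p·log₂ p.
  −(0.04)·log₂(0.04) = 0.18575
  −(0.13)·log₂(0.13) = 0.38264
  −(0.83)·log₂(0.83) = 0.22312
Sum: 0.18575 + 0.38264 + 0.22312 = 0.7915 bits.

0.7915 bits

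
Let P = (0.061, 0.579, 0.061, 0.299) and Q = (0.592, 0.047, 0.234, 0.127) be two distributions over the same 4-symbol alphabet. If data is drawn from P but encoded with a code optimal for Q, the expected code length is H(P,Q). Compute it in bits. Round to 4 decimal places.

H(P,Q) = −Σ p·log₂ q.
  −0.061·log₂(0.592) = 0.04614
  −0.579·log₂(0.047) = 2.55408
  −0.061·log₂(0.234) = 0.12782
  −0.299·log₂(0.127) = 0.89015
H(P,Q) = 3.6182 bits.

3.6182 bits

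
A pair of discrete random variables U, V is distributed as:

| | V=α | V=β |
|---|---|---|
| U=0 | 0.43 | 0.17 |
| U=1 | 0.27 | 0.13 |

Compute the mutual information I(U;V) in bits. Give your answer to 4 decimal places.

0.0014 bits

Marginals: p(U) = (0.6000, 0.4000), p(V) = (0.7000, 0.3000).
I(U;V) = Σ p(x,y)·log₂[p(x,y)/(p(x)p(y))].
  (0,α): 0.43·log₂(1.0238) = 0.01460
  (0,β): 0.17·log₂(0.9444) = -0.01402
  (1,α): 0.27·log₂(0.9643) = -0.01417
  (1,β): 0.13·log₂(1.0833) = 0.01501
Sum = 0.0014 bits.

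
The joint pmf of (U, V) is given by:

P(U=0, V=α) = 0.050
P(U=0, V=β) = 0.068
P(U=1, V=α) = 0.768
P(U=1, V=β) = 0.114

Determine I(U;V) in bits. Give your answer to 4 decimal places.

0.0786 bits

Marginals: p(U) = (0.1180, 0.8820), p(V) = (0.8180, 0.1820).
I(U;V) = H(U) + H(V) − H(U,V).
H(U) = 0.5236, H(V) = 0.6844, H(U,V) = 1.1294.
I(U;V) = 0.5236 + 0.6844 − 1.1294 = 0.0786 bits.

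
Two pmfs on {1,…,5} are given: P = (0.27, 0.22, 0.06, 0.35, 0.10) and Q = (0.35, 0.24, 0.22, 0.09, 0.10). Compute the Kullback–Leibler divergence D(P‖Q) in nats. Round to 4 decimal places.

D(P‖Q) = Σ p·ln(p/q).
  0.27·ln(0.27/0.35) = -0.07007
  0.22·ln(0.22/0.24) = -0.01914
  0.06·ln(0.06/0.22) = -0.07796
  0.35·ln(0.35/0.09) = 0.47534
  0.10·ln(0.10/0.10) = 0.00000
D(P‖Q) = 0.3082 nats.

0.3082 nats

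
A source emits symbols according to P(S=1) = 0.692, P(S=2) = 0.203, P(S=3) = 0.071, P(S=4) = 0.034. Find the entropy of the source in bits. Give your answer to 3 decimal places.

H(S) = −Σ p·log₂ p.
  −(0.692)·log₂(0.692) = 0.3676
  −(0.203)·log₂(0.203) = 0.4670
  −(0.071)·log₂(0.071) = 0.2709
  −(0.034)·log₂(0.034) = 0.1659
Sum: 0.3676 + 0.4670 + 0.2709 + 0.1659 = 1.271 bits.

1.271 bits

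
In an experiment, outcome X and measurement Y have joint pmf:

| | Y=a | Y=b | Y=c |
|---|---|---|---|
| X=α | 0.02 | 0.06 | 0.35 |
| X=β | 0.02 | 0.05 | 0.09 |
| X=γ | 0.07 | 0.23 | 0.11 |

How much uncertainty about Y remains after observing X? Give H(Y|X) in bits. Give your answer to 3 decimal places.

1.161 bits

Marginals: p(X) = (0.4300, 0.1600, 0.4100), p(Y) = (0.1100, 0.3400, 0.5500).
H(Y|X) = Σ p(X) · H(Y|X=·).
  X=α: p=0.4300, H(Y|X=α) = 0.8441
  X=β: p=0.1600, H(Y|X=β) = 1.3663
  X=γ: p=0.4100, H(Y|X=γ) = 1.4125
Weighted sum = 1.161 bits.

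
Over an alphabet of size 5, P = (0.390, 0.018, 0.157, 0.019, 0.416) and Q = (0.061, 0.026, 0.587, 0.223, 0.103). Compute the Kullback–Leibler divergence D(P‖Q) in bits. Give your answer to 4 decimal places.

1.5059 bits

D(P‖Q) = Σ p·log₂(p/q).
  0.390·log₂(0.390/0.061) = 1.04387
  0.018·log₂(0.018/0.026) = -0.00955
  0.157·log₂(0.157/0.587) = -0.29871
  0.019·log₂(0.019/0.223) = -0.06751
  0.416·log₂(0.416/0.103) = 0.83780
D(P‖Q) = 1.5059 bits.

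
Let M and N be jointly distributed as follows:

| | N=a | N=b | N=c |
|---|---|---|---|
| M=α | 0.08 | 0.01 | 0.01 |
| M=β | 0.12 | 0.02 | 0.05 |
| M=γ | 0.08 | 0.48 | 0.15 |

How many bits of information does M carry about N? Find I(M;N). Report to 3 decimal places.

0.290 bits

Marginals: p(M) = (0.1000, 0.1900, 0.7100), p(N) = (0.2800, 0.5100, 0.2100).
I(M;N) = Σ p(x,y)·log₂[p(x,y)/(p(x)p(y))].
  (α,a): 0.08·log₂(2.8571) = 0.1212
  (α,b): 0.01·log₂(0.1961) = -0.0235
  (α,c): 0.01·log₂(0.4762) = -0.0107
  (β,a): 0.12·log₂(2.2556) = 0.1408
  (β,b): 0.02·log₂(0.2064) = -0.0455
  (β,c): 0.05·log₂(1.2531) = 0.0163
  (γ,a): 0.08·log₂(0.4024) = -0.1051
  (γ,b): 0.48·log₂(1.3256) = 0.1952
  (γ,c): 0.15·log₂(1.0060) = 0.0013
Sum = 0.290 bits.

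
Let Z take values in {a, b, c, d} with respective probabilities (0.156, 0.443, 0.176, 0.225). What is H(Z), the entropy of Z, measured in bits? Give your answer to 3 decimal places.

1.864 bits

H(Z) = −Σ p·log₂ p.
  −(0.156)·log₂(0.156) = 0.4181
  −(0.443)·log₂(0.443) = 0.5204
  −(0.176)·log₂(0.176) = 0.4411
  −(0.225)·log₂(0.225) = 0.4842
Sum: 0.4181 + 0.5204 + 0.4411 + 0.4842 = 1.864 bits.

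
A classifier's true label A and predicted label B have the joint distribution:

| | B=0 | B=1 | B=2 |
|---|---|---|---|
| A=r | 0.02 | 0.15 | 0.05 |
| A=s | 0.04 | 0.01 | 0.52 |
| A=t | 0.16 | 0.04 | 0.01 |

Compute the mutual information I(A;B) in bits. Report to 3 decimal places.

0.659 bits

Marginals: p(A) = (0.2200, 0.5700, 0.2100), p(B) = (0.2200, 0.2000, 0.5800).
I(A;B) = Σ p(x,y)·log₂[p(x,y)/(p(x)p(y))].
  (r,0): 0.02·log₂(0.4132) = -0.0255
  (r,1): 0.15·log₂(3.4091) = 0.2654
  (r,2): 0.05·log₂(0.3918) = -0.0676
  (s,0): 0.04·log₂(0.3190) = -0.0659
  (s,1): 0.01·log₂(0.0877) = -0.0351
  (s,2): 0.52·log₂(1.5729) = 0.3398
  (t,0): 0.16·log₂(3.4632) = 0.2867
  (t,1): 0.04·log₂(0.9524) = -0.0028
  (t,2): 0.01·log₂(0.0821) = -0.0361
Sum = 0.659 bits.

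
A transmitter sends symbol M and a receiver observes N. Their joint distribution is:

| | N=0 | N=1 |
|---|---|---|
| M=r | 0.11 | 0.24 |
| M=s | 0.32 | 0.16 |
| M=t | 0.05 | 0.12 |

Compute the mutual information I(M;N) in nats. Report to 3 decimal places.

0.066 nats

Marginals: p(M) = (0.3500, 0.4800, 0.1700), p(N) = (0.4800, 0.5200).
I(M;N) = H(M) + H(N) − H(M,N).
H(M) = 1.0210, H(N) = 0.6923, H(M,N) = 1.6474.
I(M;N) = 1.0210 + 0.6923 − 1.6474 = 0.066 nats.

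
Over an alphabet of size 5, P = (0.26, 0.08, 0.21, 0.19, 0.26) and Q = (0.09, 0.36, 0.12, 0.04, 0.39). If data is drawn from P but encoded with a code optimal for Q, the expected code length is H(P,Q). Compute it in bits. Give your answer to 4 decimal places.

2.8990 bits

H(P,Q) = −Σ p·log₂ q.
  −0.26·log₂(0.09) = 0.90322
  −0.08·log₂(0.36) = 0.11791
  −0.21·log₂(0.12) = 0.64237
  −0.19·log₂(0.04) = 0.88233
  −0.26·log₂(0.39) = 0.35320
H(P,Q) = 2.8990 bits.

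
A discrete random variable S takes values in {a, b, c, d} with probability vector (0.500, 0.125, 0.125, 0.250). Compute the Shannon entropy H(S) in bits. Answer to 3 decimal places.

H(S) = −Σ p·log₂ p.
  −(0.500)·log₂(0.500) = 0.5000
  −(0.125)·log₂(0.125) = 0.3750
  −(0.125)·log₂(0.125) = 0.3750
  −(0.250)·log₂(0.250) = 0.5000
Sum: 0.5000 + 0.3750 + 0.3750 + 0.5000 = 1.750 bits.

1.750 bits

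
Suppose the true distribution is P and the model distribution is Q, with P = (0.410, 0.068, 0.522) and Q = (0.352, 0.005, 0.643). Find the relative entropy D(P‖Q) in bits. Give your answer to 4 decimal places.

D(P‖Q) = Σ p·log₂(p/q).
  0.410·log₂(0.410/0.352) = 0.09022
  0.068·log₂(0.068/0.005) = 0.25606
  0.522·log₂(0.522/0.643) = -0.15700
D(P‖Q) = 0.1893 bits.

0.1893 bits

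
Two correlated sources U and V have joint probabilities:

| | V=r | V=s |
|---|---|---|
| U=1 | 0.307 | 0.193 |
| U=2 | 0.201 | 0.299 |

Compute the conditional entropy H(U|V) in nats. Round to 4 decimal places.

Marginals: p(U) = (0.5000, 0.5000), p(V) = (0.5080, 0.4920).
H(U|V) = Σ p(V) · H(U|V=·).
  V=r: p=0.5080, H(U|V=r) = 0.6712
  V=s: p=0.4920, H(U|V=s) = 0.6698
Weighted sum = 0.6705 nats.

0.6705 nats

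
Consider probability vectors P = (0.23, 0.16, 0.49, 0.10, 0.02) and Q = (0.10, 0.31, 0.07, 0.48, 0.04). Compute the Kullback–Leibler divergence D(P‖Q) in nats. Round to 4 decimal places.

0.8685 nats

D(P‖Q) = Σ p·ln(p/q).
  0.23·ln(0.23/0.10) = 0.19157
  0.16·ln(0.16/0.31) = -0.10582
  0.49·ln(0.49/0.07) = 0.95350
  0.10·ln(0.10/0.48) = -0.15686
  0.02·ln(0.02/0.04) = -0.01386
D(P‖Q) = 0.8685 nats.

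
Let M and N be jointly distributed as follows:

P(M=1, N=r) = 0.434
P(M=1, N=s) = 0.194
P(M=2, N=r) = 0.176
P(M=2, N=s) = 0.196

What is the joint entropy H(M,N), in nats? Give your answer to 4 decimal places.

1.3056 nats

H(M,N) = −Σ p(x,y)·ln p(x,y) over all 4 cells.
  cell (1,r): −0.434·ln0.434 = 0.36226
  cell (1,s): −0.194·ln0.194 = 0.31814
  cell (2,r): −0.176·ln0.176 = 0.30576
  cell (2,s): −0.196·ln0.196 = 0.31941
Sum = 1.3056 nats.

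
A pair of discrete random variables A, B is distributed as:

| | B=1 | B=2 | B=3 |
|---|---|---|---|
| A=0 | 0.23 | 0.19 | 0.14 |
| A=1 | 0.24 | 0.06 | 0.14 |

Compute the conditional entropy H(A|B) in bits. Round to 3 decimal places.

0.949 bits

Marginals: p(A) = (0.5600, 0.4400), p(B) = (0.4700, 0.2500, 0.2800).
H(A|B) = Σ p(B) · H(A|B=·).
  B=1: p=0.4700, H(A|B=1) = 0.9997
  B=2: p=0.2500, H(A|B=2) = 0.7950
  B=3: p=0.2800, H(A|B=3) = 1.0000
Weighted sum = 0.949 bits.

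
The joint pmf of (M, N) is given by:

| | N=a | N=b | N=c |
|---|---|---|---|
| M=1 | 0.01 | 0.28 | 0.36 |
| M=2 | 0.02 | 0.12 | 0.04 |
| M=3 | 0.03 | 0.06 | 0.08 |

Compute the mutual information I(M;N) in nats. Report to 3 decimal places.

0.060 nats

Marginals: p(M) = (0.6500, 0.1800, 0.1700), p(N) = (0.0600, 0.4600, 0.4800).
I(M;N) = H(M) + H(N) − H(M,N).
H(M) = 0.8899, H(N) = 0.8783, H(M,N) = 1.7078.
I(M;N) = 0.8899 + 0.8783 − 1.7078 = 0.060 nats.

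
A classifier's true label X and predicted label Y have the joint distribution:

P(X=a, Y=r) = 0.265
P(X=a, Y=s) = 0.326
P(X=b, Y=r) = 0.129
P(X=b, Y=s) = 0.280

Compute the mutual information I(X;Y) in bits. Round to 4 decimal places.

Marginals: p(X) = (0.5910, 0.4090), p(Y) = (0.3940, 0.6060).
I(X;Y) = Σ p(x,y)·log₂[p(x,y)/(p(x)p(y))].
  (a,r): 0.265·log₂(1.1381) = 0.04944
  (a,s): 0.326·log₂(0.9102) = -0.04423
  (b,r): 0.129·log₂(0.8005) = -0.04141
  (b,s): 0.280·log₂(1.1297) = 0.04926
Sum = 0.0131 bits.

0.0131 bits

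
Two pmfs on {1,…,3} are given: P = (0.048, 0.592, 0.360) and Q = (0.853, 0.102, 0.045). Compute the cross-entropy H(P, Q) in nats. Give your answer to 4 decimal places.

H(P,Q) = −Σ p·ln q.
  −0.048·ln(0.853) = 0.00763
  −0.592·ln(0.102) = 1.35141
  −0.360·ln(0.045) = 1.11639
H(P,Q) = 2.4754 nats.

2.4754 nats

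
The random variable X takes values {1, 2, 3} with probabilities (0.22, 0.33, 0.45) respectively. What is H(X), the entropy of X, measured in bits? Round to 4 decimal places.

H(X) = −Σ p·log₂ p.
  −(0.22)·log₂(0.22) = 0.48057
  −(0.33)·log₂(0.33) = 0.52782
  −(0.45)·log₂(0.45) = 0.51840
Sum: 0.48057 + 0.52782 + 0.51840 = 1.5268 bits.

1.5268 bits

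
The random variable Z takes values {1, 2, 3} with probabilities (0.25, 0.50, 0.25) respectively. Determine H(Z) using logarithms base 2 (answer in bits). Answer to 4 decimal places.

1.5000 bits

H(Z) = −Σ p·log₂ p.
  −(0.25)·log₂(0.25) = 0.50000
  −(0.50)·log₂(0.50) = 0.50000
  −(0.25)·log₂(0.25) = 0.50000
Sum: 0.50000 + 0.50000 + 0.50000 = 1.5000 bits.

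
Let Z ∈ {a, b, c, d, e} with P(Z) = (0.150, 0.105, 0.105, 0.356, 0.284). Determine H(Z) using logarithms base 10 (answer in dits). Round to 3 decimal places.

0.644 dits

H(Z) = −Σ p·log₁₀ p.
  −(0.150)·log₁₀(0.150) = 0.1236
  −(0.105)·log₁₀(0.105) = 0.1028
  −(0.105)·log₁₀(0.105) = 0.1028
  −(0.356)·log₁₀(0.356) = 0.1597
  −(0.284)·log₁₀(0.284) = 0.1553
Sum: 0.1236 + 0.1028 + 0.1028 + 0.1597 + 0.1553 = 0.644 dits.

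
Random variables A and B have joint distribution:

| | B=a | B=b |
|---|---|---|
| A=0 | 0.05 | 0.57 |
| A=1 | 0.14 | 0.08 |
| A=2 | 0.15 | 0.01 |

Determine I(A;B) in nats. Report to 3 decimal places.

0.286 nats

Marginals: p(A) = (0.6200, 0.2200, 0.1600), p(B) = (0.3400, 0.6600).
I(A;B) = H(A) + H(B) − H(A,B).
H(A) = 0.9227, H(B) = 0.6410, H(A,B) = 1.2781.
I(A;B) = 0.9227 + 0.6410 − 1.2781 = 0.286 nats.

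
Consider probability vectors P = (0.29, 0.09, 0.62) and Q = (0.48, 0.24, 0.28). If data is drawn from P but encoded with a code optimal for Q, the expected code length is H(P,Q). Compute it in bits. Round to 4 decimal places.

1.6310 bits

H(P,Q) = −Σ p·log₂ q.
  −0.29·log₂(0.48) = 0.30708
  −0.09·log₂(0.24) = 0.18530
  −0.62·log₂(0.28) = 1.13863
H(P,Q) = 1.6310 bits.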